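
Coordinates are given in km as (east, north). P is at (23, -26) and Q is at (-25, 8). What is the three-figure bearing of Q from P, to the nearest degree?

Δeast = -25 − 23 = -48.00; Δnorth = 8 − -26 = 34.00.
Bearing = atan2(Δeast, Δnorth) mod 360° = 305.31° ≈ 305°.

305°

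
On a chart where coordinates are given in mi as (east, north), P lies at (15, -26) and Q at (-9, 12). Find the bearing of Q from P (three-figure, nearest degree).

Δeast = -9 − 15 = -24.00; Δnorth = 12 − -26 = 38.00.
Bearing = atan2(Δeast, Δnorth) mod 360° = 327.72° ≈ 328°.

328°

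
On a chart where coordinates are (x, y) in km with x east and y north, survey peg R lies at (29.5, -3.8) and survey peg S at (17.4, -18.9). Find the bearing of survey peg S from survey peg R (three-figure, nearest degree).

Δeast = 17.4 − 29.5 = -12.10; Δnorth = -18.9 − -3.8 = -15.10.
Bearing = atan2(Δeast, Δnorth) mod 360° = 218.71° ≈ 219°.

219°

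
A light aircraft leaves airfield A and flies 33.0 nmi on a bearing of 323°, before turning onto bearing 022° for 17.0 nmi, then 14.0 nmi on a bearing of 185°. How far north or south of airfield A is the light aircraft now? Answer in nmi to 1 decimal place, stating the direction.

Leg 1 (323°, 33.0 nmi): east 33.0 sin 323° = -19.86, north 33.0 cos 323° = 26.35
Leg 2 (022°, 17.0 nmi): east 17.0 sin 22° = 6.37, north 17.0 cos 22° = 15.76
Leg 3 (185°, 14.0 nmi): east 14.0 sin 185° = -1.22, north 14.0 cos 185° = -13.95
Net north component: 28.17 nmi.

28.2 nmi north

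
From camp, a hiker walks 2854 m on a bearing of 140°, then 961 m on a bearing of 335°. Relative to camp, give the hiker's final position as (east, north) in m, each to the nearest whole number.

(1428, -1315)

Leg 1 (140°, 2854 m): east 2854 sin 140° = 1834.52, north 2854 cos 140° = -2186.29
Leg 2 (335°, 961 m): east 961 sin 335° = -406.14, north 961 cos 335° = 870.96
Summing: 1428.38 m east, -1315.33 m north → (1428, -1315).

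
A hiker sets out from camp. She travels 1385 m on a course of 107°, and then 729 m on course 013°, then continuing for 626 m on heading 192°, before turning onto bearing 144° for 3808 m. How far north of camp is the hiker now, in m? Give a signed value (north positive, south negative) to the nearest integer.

-3388 m

Leg 1 (107°, 1385 m): east 1385 sin 107° = 1324.48, north 1385 cos 107° = -404.93
Leg 2 (013°, 729 m): east 729 sin 13° = 163.99, north 729 cos 13° = 710.32
Leg 3 (192°, 626 m): east 626 sin 192° = -130.15, north 626 cos 192° = -612.32
Leg 4 (144°, 3808 m): east 3808 sin 144° = 2238.29, north 3808 cos 144° = -3080.74
Net north component: -3387.68 m.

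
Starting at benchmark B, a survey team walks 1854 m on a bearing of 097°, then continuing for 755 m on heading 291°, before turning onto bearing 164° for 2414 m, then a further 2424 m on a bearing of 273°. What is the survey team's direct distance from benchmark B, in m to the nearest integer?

Leg 1 (097°, 1854 m): east 1854 sin 97° = 1840.18, north 1854 cos 97° = -225.95
Leg 2 (291°, 755 m): east 755 sin 291° = -704.85, north 755 cos 291° = 270.57
Leg 3 (164°, 2414 m): east 2414 sin 164° = 665.39, north 2414 cos 164° = -2320.49
Leg 4 (273°, 2424 m): east 2424 sin 273° = -2420.68, north 2424 cos 273° = 126.86
Net: -619.96 east, -2149.00 north. Distance = √((-619.96)² + (-2149.00)²) = 2236.640 m.

2237 m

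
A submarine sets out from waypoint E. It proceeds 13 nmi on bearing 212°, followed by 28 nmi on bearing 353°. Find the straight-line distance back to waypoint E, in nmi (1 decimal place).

19.7 nmi

Leg 1 (212°, 13 nmi): east 13 sin 212° = -6.89, north 13 cos 212° = -11.02
Leg 2 (353°, 28 nmi): east 28 sin 353° = -3.41, north 28 cos 353° = 27.79
Net: -10.30 east, 16.77 north. Distance = √((-10.30)² + (16.77)²) = 19.678 nmi.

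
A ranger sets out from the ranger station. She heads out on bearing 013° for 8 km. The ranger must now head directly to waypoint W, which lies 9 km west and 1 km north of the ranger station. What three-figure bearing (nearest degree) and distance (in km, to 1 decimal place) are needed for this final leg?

238°, 12.8 km

Leg 1 (013°, 8 km): east 8 sin 13° = 1.80, north 8 cos 13° = 7.79
Current position: (1.80, 7.79). Target: (-9, 1). Remaining: Δeast = -10.80, Δnorth = -6.79.
Bearing = atan2(-10.80, -6.79) mod 360° = 237.82°; distance = √((-10.80)² + (-6.79)²) = 12.759 km.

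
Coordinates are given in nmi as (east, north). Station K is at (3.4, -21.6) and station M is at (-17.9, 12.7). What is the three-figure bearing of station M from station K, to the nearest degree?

328°

Δeast = -17.9 − 3.4 = -21.30; Δnorth = 12.7 − -21.6 = 34.30.
Bearing = atan2(Δeast, Δnorth) mod 360° = 328.16° ≈ 328°.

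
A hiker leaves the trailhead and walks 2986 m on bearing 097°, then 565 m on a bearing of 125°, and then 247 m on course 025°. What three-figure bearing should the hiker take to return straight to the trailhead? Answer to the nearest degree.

Leg 1 (097°, 2986 m): east 2986 sin 97° = 2963.74, north 2986 cos 97° = -363.90
Leg 2 (125°, 565 m): east 565 sin 125° = 462.82, north 565 cos 125° = -324.07
Leg 3 (025°, 247 m): east 247 sin 25° = 104.39, north 247 cos 25° = 223.86
Net displacement: 3530.95 east, -464.11 north. Direction back to start is (-3530.95, 464.11): bearing = atan2(-3530.95, 464.11) mod 360° = 277.49° ≈ 277°.

277°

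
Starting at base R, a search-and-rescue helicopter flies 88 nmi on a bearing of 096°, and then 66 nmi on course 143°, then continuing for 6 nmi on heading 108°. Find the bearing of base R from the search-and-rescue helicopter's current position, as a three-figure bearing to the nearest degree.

Leg 1 (096°, 88 nmi): east 88 sin 96° = 87.52, north 88 cos 96° = -9.20
Leg 2 (143°, 66 nmi): east 66 sin 143° = 39.72, north 66 cos 143° = -52.71
Leg 3 (108°, 6 nmi): east 6 sin 108° = 5.71, north 6 cos 108° = -1.85
Net displacement: 132.94 east, -63.76 north. Direction back to start is (-132.94, 63.76): bearing = atan2(-132.94, 63.76) mod 360° = 295.62° ≈ 296°.

296°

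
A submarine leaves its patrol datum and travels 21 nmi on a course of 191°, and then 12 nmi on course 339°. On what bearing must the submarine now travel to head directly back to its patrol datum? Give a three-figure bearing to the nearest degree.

Leg 1 (191°, 21 nmi): east 21 sin 191° = -4.01, north 21 cos 191° = -20.61
Leg 2 (339°, 12 nmi): east 12 sin 339° = -4.30, north 12 cos 339° = 11.20
Net displacement: -8.31 east, -9.41 north. Direction back to start is (8.31, 9.41): bearing = atan2(8.31, 9.41) mod 360° = 41.44° ≈ 041°.

041°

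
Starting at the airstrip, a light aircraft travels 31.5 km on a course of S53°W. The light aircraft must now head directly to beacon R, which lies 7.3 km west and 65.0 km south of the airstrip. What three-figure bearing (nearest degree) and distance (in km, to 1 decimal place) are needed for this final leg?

Leg 1 (S53°W, 31.5 km): east 31.5 sin 233° = -25.16, north 31.5 cos 233° = -18.96
Current position: (-25.16, -18.96). Target: (-7.3, -65.0). Remaining: Δeast = 17.86, Δnorth = -46.04.
Bearing = atan2(17.86, -46.04) mod 360° = 158.80°; distance = √((17.86)² + (-46.04)²) = 49.384 km.

159°, 49.4 km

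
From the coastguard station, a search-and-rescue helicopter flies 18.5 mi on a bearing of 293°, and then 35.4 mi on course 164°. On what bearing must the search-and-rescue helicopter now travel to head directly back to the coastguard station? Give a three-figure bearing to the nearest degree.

Leg 1 (293°, 18.5 mi): east 18.5 sin 293° = -17.03, north 18.5 cos 293° = 7.23
Leg 2 (164°, 35.4 mi): east 35.4 sin 164° = 9.76, north 35.4 cos 164° = -34.03
Net displacement: -7.27 east, -26.80 north. Direction back to start is (7.27, 26.80): bearing = atan2(7.27, 26.80) mod 360° = 15.18° ≈ 015°.

015°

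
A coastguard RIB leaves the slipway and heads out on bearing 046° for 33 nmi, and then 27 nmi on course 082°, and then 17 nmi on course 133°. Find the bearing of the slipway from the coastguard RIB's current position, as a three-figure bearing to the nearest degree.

Leg 1 (046°, 33 nmi): east 33 sin 46° = 23.74, north 33 cos 46° = 22.92
Leg 2 (082°, 27 nmi): east 27 sin 82° = 26.74, north 27 cos 82° = 3.76
Leg 3 (133°, 17 nmi): east 17 sin 133° = 12.43, north 17 cos 133° = -11.59
Net displacement: 62.91 east, 15.09 north. Direction back to start is (-62.91, -15.09): bearing = atan2(-62.91, -15.09) mod 360° = 256.51° ≈ 257°.

257°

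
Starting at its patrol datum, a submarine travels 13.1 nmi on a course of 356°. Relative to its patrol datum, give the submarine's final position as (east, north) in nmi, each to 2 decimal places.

(-0.91, 13.07)

Leg 1 (356°, 13.1 nmi): east 13.1 sin 356° = -0.91, north 13.1 cos 356° = 13.07
Summing: -0.91 nmi east, 13.07 nmi north → (-0.91, 13.07).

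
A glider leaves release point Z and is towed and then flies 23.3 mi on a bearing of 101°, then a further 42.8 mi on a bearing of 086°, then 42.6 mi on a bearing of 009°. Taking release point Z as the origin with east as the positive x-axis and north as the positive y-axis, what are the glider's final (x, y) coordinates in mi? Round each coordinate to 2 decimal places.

Leg 1 (101°, 23.3 mi): east 23.3 sin 101° = 22.87, north 23.3 cos 101° = -4.45
Leg 2 (086°, 42.8 mi): east 42.8 sin 86° = 42.70, north 42.8 cos 86° = 2.99
Leg 3 (009°, 42.6 mi): east 42.6 sin 9° = 6.66, north 42.6 cos 9° = 42.08
Summing: 72.23 mi east, 40.62 mi north → (72.23, 40.62).

(72.23, 40.62)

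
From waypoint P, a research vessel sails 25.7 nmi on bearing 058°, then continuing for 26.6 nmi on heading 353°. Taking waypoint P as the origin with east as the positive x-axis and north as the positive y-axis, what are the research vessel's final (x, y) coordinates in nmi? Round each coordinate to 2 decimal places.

Leg 1 (058°, 25.7 nmi): east 25.7 sin 58° = 21.79, north 25.7 cos 58° = 13.62
Leg 2 (353°, 26.6 nmi): east 26.6 sin 353° = -3.24, north 26.6 cos 353° = 26.40
Summing: 18.55 nmi east, 40.02 nmi north → (18.55, 40.02).

(18.55, 40.02)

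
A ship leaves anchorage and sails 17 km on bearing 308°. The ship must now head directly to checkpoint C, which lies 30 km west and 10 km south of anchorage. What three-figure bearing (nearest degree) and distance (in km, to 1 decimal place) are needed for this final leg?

Leg 1 (308°, 17 km): east 17 sin 308° = -13.40, north 17 cos 308° = 10.47
Current position: (-13.40, 10.47). Target: (-30, -10). Remaining: Δeast = -16.60, Δnorth = -20.47.
Bearing = atan2(-16.60, -20.47) mod 360° = 219.05°; distance = √((-16.60)² + (-20.47)²) = 26.354 km.

219°, 26.4 km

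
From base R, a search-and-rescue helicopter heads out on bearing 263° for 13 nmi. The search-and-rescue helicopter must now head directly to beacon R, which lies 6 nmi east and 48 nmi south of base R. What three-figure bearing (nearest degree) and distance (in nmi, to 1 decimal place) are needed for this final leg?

158°, 50.1 nmi

Leg 1 (263°, 13 nmi): east 13 sin 263° = -12.90, north 13 cos 263° = -1.58
Current position: (-12.90, -1.58). Target: (6, -48). Remaining: Δeast = 18.90, Δnorth = -46.42.
Bearing = atan2(18.90, -46.42) mod 360° = 157.84°; distance = √((18.90)² + (-46.42)²) = 50.117 nmi.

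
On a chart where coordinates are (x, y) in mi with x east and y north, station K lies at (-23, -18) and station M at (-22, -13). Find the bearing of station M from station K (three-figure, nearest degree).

Δeast = -22 − -23 = 1.00; Δnorth = -13 − -18 = 5.00.
Bearing = atan2(Δeast, Δnorth) mod 360° = 11.31° ≈ 011°.

011°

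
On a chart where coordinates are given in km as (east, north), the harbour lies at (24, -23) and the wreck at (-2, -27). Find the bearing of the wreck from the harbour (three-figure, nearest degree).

Δeast = -2 − 24 = -26.00; Δnorth = -27 − -23 = -4.00.
Bearing = atan2(Δeast, Δnorth) mod 360° = 261.25° ≈ 261°.

261°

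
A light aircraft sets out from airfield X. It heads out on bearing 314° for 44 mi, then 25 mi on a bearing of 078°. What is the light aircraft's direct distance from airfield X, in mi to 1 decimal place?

36.5 mi

Leg 1 (314°, 44 mi): east 44 sin 314° = -31.65, north 44 cos 314° = 30.56
Leg 2 (078°, 25 mi): east 25 sin 78° = 24.45, north 25 cos 78° = 5.20
Net: -7.20 east, 35.76 north. Distance = √((-7.20)² + (35.76)²) = 36.480 mi.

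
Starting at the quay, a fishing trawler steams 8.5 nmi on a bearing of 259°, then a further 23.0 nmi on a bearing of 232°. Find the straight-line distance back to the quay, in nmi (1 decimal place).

Leg 1 (259°, 8.5 nmi): east 8.5 sin 259° = -8.34, north 8.5 cos 259° = -1.62
Leg 2 (232°, 23.0 nmi): east 23.0 sin 232° = -18.12, north 23.0 cos 232° = -14.16
Net: -26.47 east, -15.78 north. Distance = √((-26.47)² + (-15.78)²) = 30.816 nmi.

30.8 nmi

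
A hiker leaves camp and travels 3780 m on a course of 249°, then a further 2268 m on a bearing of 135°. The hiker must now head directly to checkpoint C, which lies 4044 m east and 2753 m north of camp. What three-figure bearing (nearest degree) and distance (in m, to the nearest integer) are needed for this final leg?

046°, 8261 m

Leg 1 (249°, 3780 m): east 3780 sin 249° = -3528.93, north 3780 cos 249° = -1354.63
Leg 2 (135°, 2268 m): east 2268 sin 135° = 1603.72, north 2268 cos 135° = -1603.72
Current position: (-1925.22, -2958.35). Target: (4044, 2753). Remaining: Δeast = 5969.22, Δnorth = 5711.35.
Bearing = atan2(5969.22, 5711.35) mod 360° = 46.26°; distance = √((5969.22)² + (5711.35)²) = 8261.419 m.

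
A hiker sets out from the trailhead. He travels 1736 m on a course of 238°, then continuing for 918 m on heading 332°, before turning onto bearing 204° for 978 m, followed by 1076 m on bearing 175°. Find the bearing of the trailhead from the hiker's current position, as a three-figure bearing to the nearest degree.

Leg 1 (238°, 1736 m): east 1736 sin 238° = -1472.21, north 1736 cos 238° = -919.94
Leg 2 (332°, 918 m): east 918 sin 332° = -430.97, north 918 cos 332° = 810.55
Leg 3 (204°, 978 m): east 978 sin 204° = -397.79, north 978 cos 204° = -893.45
Leg 4 (175°, 1076 m): east 1076 sin 175° = 93.78, north 1076 cos 175° = -1071.91
Net displacement: -2207.20 east, -2074.75 north. Direction back to start is (2207.20, 2074.75): bearing = atan2(2207.20, 2074.75) mod 360° = 46.77° ≈ 047°.

047°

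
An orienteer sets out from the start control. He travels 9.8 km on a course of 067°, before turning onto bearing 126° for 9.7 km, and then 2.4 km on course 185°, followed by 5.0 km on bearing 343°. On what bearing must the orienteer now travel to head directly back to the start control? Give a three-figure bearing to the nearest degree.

268°

Leg 1 (067°, 9.8 km): east 9.8 sin 67° = 9.02, north 9.8 cos 67° = 3.83
Leg 2 (126°, 9.7 km): east 9.7 sin 126° = 7.85, north 9.7 cos 126° = -5.70
Leg 3 (185°, 2.4 km): east 2.4 sin 185° = -0.21, north 2.4 cos 185° = -2.39
Leg 4 (343°, 5.0 km): east 5.0 sin 343° = -1.46, north 5.0 cos 343° = 4.78
Net displacement: 15.20 east, 0.52 north. Direction back to start is (-15.20, -0.52): bearing = atan2(-15.20, -0.52) mod 360° = 268.05° ≈ 268°.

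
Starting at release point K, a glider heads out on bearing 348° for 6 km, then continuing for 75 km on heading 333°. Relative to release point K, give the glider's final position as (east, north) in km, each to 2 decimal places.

(-35.30, 72.69)

Leg 1 (348°, 6 km): east 6 sin 348° = -1.25, north 6 cos 348° = 5.87
Leg 2 (333°, 75 km): east 75 sin 333° = -34.05, north 75 cos 333° = 66.83
Summing: -35.30 km east, 72.69 km north → (-35.30, 72.69).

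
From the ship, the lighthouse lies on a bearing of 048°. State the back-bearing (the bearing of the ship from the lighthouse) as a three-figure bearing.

228°

Back-bearing = 048° + 180° = 228°.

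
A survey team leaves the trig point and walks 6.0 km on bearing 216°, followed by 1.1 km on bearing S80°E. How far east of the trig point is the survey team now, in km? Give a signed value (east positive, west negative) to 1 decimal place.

-2.4 km

Leg 1 (216°, 6.0 km): east 6.0 sin 216° = -3.53, north 6.0 cos 216° = -4.85
Leg 2 (S80°E, 1.1 km): east 1.1 sin 100° = 1.08, north 1.1 cos 100° = -0.19
Net east component: -2.44 km.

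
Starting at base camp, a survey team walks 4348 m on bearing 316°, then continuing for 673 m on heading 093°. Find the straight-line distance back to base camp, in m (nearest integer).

3883 m

Leg 1 (316°, 4348 m): east 4348 sin 316° = -3020.37, north 4348 cos 316° = 3127.69
Leg 2 (093°, 673 m): east 673 sin 93° = 672.08, north 673 cos 93° = -35.22
Net: -2348.30 east, 3092.47 north. Distance = √((-2348.30)² + (3092.47)²) = 3883.021 m.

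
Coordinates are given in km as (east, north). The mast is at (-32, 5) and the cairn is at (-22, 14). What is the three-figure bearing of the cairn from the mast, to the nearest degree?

048°

Δeast = -22 − -32 = 10.00; Δnorth = 14 − 5 = 9.00.
Bearing = atan2(Δeast, Δnorth) mod 360° = 48.01° ≈ 048°.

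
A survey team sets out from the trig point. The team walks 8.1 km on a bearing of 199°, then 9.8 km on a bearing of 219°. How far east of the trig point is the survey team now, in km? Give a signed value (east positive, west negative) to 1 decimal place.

Leg 1 (199°, 8.1 km): east 8.1 sin 199° = -2.64, north 8.1 cos 199° = -7.66
Leg 2 (219°, 9.8 km): east 9.8 sin 219° = -6.17, north 9.8 cos 219° = -7.62
Net east component: -8.80 km.

-8.8 km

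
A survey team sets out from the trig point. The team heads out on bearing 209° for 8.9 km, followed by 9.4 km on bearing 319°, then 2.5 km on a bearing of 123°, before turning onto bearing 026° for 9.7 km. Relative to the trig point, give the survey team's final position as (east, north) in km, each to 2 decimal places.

(-4.13, 6.67)

Leg 1 (209°, 8.9 km): east 8.9 sin 209° = -4.31, north 8.9 cos 209° = -7.78
Leg 2 (319°, 9.4 km): east 9.4 sin 319° = -6.17, north 9.4 cos 319° = 7.09
Leg 3 (123°, 2.5 km): east 2.5 sin 123° = 2.10, north 2.5 cos 123° = -1.36
Leg 4 (026°, 9.7 km): east 9.7 sin 26° = 4.25, north 9.7 cos 26° = 8.72
Summing: -4.13 km east, 6.67 km north → (-4.13, 6.67).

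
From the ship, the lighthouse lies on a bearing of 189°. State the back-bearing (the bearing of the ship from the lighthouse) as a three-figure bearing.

009°

Back-bearing = 189° − 180° = 009°.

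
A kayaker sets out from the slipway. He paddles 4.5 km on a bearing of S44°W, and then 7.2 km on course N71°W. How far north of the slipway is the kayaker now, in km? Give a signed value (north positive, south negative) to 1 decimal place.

Leg 1 (S44°W, 4.5 km): east 4.5 sin 224° = -3.13, north 4.5 cos 224° = -3.24
Leg 2 (N71°W, 7.2 km): east 7.2 sin 289° = -6.81, north 7.2 cos 289° = 2.34
Net north component: -0.89 km.

-0.9 km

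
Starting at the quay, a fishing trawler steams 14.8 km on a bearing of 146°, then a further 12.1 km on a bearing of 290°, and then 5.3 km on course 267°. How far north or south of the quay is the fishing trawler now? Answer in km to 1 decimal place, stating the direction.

8.4 km south

Leg 1 (146°, 14.8 km): east 14.8 sin 146° = 8.28, north 14.8 cos 146° = -12.27
Leg 2 (290°, 12.1 km): east 12.1 sin 290° = -11.37, north 12.1 cos 290° = 4.14
Leg 3 (267°, 5.3 km): east 5.3 sin 267° = -5.29, north 5.3 cos 267° = -0.28
Net north component: -8.41 km.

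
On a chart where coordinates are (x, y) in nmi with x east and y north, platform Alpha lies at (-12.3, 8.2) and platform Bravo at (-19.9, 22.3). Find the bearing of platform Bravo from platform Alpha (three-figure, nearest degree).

332°

Δeast = -19.9 − -12.3 = -7.60; Δnorth = 22.3 − 8.2 = 14.10.
Bearing = atan2(Δeast, Δnorth) mod 360° = 331.68° ≈ 332°.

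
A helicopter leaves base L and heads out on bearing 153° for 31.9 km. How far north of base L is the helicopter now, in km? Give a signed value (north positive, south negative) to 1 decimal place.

-28.4 km

Leg 1 (153°, 31.9 km): east 31.9 sin 153° = 14.48, north 31.9 cos 153° = -28.42
Net north component: -28.42 km.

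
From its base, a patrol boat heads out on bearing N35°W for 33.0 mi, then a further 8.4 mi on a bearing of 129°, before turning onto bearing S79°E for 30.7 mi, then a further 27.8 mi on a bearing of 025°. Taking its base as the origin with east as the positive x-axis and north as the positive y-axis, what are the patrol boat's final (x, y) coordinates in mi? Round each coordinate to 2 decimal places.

Leg 1 (N35°W, 33.0 mi): east 33.0 sin 325° = -18.93, north 33.0 cos 325° = 27.03
Leg 2 (129°, 8.4 mi): east 8.4 sin 129° = 6.53, north 8.4 cos 129° = -5.29
Leg 3 (S79°E, 30.7 mi): east 30.7 sin 101° = 30.14, north 30.7 cos 101° = -5.86
Leg 4 (025°, 27.8 mi): east 27.8 sin 25° = 11.75, north 27.8 cos 25° = 25.20
Summing: 29.48 mi east, 41.08 mi north → (29.48, 41.08).

(29.48, 41.08)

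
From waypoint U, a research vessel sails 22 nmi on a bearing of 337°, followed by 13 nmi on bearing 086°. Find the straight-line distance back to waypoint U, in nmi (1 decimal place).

Leg 1 (337°, 22 nmi): east 22 sin 337° = -8.60, north 22 cos 337° = 20.25
Leg 2 (086°, 13 nmi): east 13 sin 86° = 12.97, north 13 cos 86° = 0.91
Net: 4.37 east, 21.16 north. Distance = √((4.37)² + (21.16)²) = 21.605 nmi.

21.6 nmi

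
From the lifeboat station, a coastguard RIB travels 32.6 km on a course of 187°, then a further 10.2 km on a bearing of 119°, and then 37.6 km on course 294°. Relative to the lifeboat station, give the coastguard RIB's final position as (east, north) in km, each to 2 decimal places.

(-29.40, -22.01)

Leg 1 (187°, 32.6 km): east 32.6 sin 187° = -3.97, north 32.6 cos 187° = -32.36
Leg 2 (119°, 10.2 km): east 10.2 sin 119° = 8.92, north 10.2 cos 119° = -4.95
Leg 3 (294°, 37.6 km): east 37.6 sin 294° = -34.35, north 37.6 cos 294° = 15.29
Summing: -29.40 km east, -22.01 km north → (-29.40, -22.01).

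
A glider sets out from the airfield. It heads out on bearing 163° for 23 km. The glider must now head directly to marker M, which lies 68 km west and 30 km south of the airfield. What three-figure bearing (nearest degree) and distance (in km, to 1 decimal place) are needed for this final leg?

Leg 1 (163°, 23 km): east 23 sin 163° = 6.72, north 23 cos 163° = -22.00
Current position: (6.72, -22.00). Target: (-68, -30). Remaining: Δeast = -74.72, Δnorth = -8.00.
Bearing = atan2(-74.72, -8.00) mod 360° = 263.89°; distance = √((-74.72)² + (-8.00)²) = 75.152 km.

264°, 75.2 km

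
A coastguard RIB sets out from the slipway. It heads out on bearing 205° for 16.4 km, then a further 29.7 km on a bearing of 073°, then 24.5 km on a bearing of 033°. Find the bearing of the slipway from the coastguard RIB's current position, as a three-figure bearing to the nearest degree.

Leg 1 (205°, 16.4 km): east 16.4 sin 205° = -6.93, north 16.4 cos 205° = -14.86
Leg 2 (073°, 29.7 km): east 29.7 sin 73° = 28.40, north 29.7 cos 73° = 8.68
Leg 3 (033°, 24.5 km): east 24.5 sin 33° = 13.34, north 24.5 cos 33° = 20.55
Net displacement: 34.81 east, 14.37 north. Direction back to start is (-34.81, -14.37): bearing = atan2(-34.81, -14.37) mod 360° = 247.58° ≈ 248°.

248°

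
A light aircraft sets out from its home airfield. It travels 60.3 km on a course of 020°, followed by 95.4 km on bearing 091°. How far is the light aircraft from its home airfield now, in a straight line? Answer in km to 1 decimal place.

Leg 1 (020°, 60.3 km): east 60.3 sin 20° = 20.62, north 60.3 cos 20° = 56.66
Leg 2 (091°, 95.4 km): east 95.4 sin 91° = 95.39, north 95.4 cos 91° = -1.66
Net: 116.01 east, 55.00 north. Distance = √((116.01)² + (55.00)²) = 128.386 km.

128.4 km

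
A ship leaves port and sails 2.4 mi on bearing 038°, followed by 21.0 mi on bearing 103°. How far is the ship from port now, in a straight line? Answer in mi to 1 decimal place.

Leg 1 (038°, 2.4 mi): east 2.4 sin 38° = 1.48, north 2.4 cos 38° = 1.89
Leg 2 (103°, 21.0 mi): east 21.0 sin 103° = 20.46, north 21.0 cos 103° = -4.72
Net: 21.94 east, -2.83 north. Distance = √((21.94)² + (-2.83)²) = 22.121 mi.

22.1 mi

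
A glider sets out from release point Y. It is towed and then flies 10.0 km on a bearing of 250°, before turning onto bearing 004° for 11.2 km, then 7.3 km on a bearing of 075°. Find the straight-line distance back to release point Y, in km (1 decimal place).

9.8 km

Leg 1 (250°, 10.0 km): east 10.0 sin 250° = -9.40, north 10.0 cos 250° = -3.42
Leg 2 (004°, 11.2 km): east 11.2 sin 4° = 0.78, north 11.2 cos 4° = 11.17
Leg 3 (075°, 7.3 km): east 7.3 sin 75° = 7.05, north 7.3 cos 75° = 1.89
Net: -1.56 east, 9.64 north. Distance = √((-1.56)² + (9.64)²) = 9.768 km.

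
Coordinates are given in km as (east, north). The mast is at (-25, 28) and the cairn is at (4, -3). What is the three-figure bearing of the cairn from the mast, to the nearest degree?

Δeast = 4 − -25 = 29.00; Δnorth = -3 − 28 = -31.00.
Bearing = atan2(Δeast, Δnorth) mod 360° = 136.91° ≈ 137°.

137°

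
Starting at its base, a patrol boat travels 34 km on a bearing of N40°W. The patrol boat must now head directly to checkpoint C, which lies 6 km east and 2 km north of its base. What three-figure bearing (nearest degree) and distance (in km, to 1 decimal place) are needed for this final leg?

Leg 1 (N40°W, 34 km): east 34 sin 320° = -21.85, north 34 cos 320° = 26.05
Current position: (-21.85, 26.05). Target: (6, 2). Remaining: Δeast = 27.85, Δnorth = -24.05.
Bearing = atan2(27.85, -24.05) mod 360° = 130.80°; distance = √((27.85)² + (-24.05)²) = 36.798 km.

131°, 36.8 km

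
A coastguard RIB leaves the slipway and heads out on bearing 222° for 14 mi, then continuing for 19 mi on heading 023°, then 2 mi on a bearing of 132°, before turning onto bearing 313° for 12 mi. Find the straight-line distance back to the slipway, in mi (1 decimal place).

Leg 1 (222°, 14 mi): east 14 sin 222° = -9.37, north 14 cos 222° = -10.40
Leg 2 (023°, 19 mi): east 19 sin 23° = 7.42, north 19 cos 23° = 17.49
Leg 3 (132°, 2 mi): east 2 sin 132° = 1.49, north 2 cos 132° = -1.34
Leg 4 (313°, 12 mi): east 12 sin 313° = -8.78, north 12 cos 313° = 8.18
Net: -9.23 east, 13.93 north. Distance = √((-9.23)² + (13.93)²) = 16.714 mi.

16.7 mi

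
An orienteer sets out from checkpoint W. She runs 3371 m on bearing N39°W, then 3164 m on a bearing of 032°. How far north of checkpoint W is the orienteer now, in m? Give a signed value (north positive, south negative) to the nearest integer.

5303 m

Leg 1 (N39°W, 3371 m): east 3371 sin 321° = -2121.44, north 3371 cos 321° = 2619.76
Leg 2 (032°, 3164 m): east 3164 sin 32° = 1676.66, north 3164 cos 32° = 2683.22
Net north component: 5302.98 m.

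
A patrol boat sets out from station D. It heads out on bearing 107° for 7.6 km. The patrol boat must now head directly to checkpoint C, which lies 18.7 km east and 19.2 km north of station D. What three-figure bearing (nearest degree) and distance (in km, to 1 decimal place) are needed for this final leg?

028°, 24.3 km

Leg 1 (107°, 7.6 km): east 7.6 sin 107° = 7.27, north 7.6 cos 107° = -2.22
Current position: (7.27, -2.22). Target: (18.7, 19.2). Remaining: Δeast = 11.43, Δnorth = 21.42.
Bearing = atan2(11.43, 21.42) mod 360° = 28.09°; distance = √((11.43)² + (21.42)²) = 24.282 km.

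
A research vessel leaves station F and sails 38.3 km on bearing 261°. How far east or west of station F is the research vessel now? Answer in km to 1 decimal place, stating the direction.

Leg 1 (261°, 38.3 km): east 38.3 sin 261° = -37.83, north 38.3 cos 261° = -5.99
Net east component: -37.83 km.

37.8 km west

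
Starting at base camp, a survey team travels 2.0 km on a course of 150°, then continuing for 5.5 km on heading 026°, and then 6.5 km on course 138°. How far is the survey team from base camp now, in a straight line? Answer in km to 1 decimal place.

Leg 1 (150°, 2.0 km): east 2.0 sin 150° = 1.00, north 2.0 cos 150° = -1.73
Leg 2 (026°, 5.5 km): east 5.5 sin 26° = 2.41, north 5.5 cos 26° = 4.94
Leg 3 (138°, 6.5 km): east 6.5 sin 138° = 4.35, north 6.5 cos 138° = -4.83
Net: 7.76 east, -1.62 north. Distance = √((7.76)² + (-1.62)²) = 7.927 km.

7.9 km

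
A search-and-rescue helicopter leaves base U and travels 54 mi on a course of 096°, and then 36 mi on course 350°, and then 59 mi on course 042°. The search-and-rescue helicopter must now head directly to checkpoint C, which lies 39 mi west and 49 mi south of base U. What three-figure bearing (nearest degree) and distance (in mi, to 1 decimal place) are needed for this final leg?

Leg 1 (096°, 54 mi): east 54 sin 96° = 53.70, north 54 cos 96° = -5.64
Leg 2 (350°, 36 mi): east 36 sin 350° = -6.25, north 36 cos 350° = 35.45
Leg 3 (042°, 59 mi): east 59 sin 42° = 39.48, north 59 cos 42° = 43.85
Current position: (86.93, 73.65). Target: (-39, -49). Remaining: Δeast = -125.93, Δnorth = -122.65.
Bearing = atan2(-125.93, -122.65) mod 360° = 225.76°; distance = √((-125.93)² + (-122.65)²) = 175.792 mi.

226°, 175.8 mi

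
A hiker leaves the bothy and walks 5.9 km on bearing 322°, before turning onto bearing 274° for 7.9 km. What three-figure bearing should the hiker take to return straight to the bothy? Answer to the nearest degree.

Leg 1 (322°, 5.9 km): east 5.9 sin 322° = -3.63, north 5.9 cos 322° = 4.65
Leg 2 (274°, 7.9 km): east 7.9 sin 274° = -7.88, north 7.9 cos 274° = 0.55
Net displacement: -11.51 east, 5.20 north. Direction back to start is (11.51, -5.20): bearing = atan2(11.51, -5.20) mod 360° = 114.31° ≈ 114°.

114°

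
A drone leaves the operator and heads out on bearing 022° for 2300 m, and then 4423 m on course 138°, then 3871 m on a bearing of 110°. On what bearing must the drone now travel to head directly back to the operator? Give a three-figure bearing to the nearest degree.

288°

Leg 1 (022°, 2300 m): east 2300 sin 22° = 861.60, north 2300 cos 22° = 2132.52
Leg 2 (138°, 4423 m): east 4423 sin 138° = 2959.56, north 4423 cos 138° = -3286.93
Leg 3 (110°, 3871 m): east 3871 sin 110° = 3637.55, north 3871 cos 110° = -1323.96
Net displacement: 7458.71 east, -2478.37 north. Direction back to start is (-7458.71, 2478.37): bearing = atan2(-7458.71, 2478.37) mod 360° = 288.38° ≈ 288°.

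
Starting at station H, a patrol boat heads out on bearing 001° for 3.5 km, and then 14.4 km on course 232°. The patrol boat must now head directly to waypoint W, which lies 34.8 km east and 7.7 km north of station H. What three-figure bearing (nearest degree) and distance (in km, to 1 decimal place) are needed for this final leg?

074°, 47.9 km

Leg 1 (001°, 3.5 km): east 3.5 sin 1° = 0.06, north 3.5 cos 1° = 3.50
Leg 2 (232°, 14.4 km): east 14.4 sin 232° = -11.35, north 14.4 cos 232° = -8.87
Current position: (-11.29, -5.37). Target: (34.8, 7.7). Remaining: Δeast = 46.09, Δnorth = 13.07.
Bearing = atan2(46.09, 13.07) mod 360° = 74.17°; distance = √((46.09)² + (13.07)²) = 47.903 km.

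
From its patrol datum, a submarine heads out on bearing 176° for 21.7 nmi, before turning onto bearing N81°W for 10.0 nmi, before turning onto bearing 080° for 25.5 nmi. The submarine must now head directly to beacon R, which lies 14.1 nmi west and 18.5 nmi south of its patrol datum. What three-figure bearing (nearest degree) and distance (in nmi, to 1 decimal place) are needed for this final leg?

Leg 1 (176°, 21.7 nmi): east 21.7 sin 176° = 1.51, north 21.7 cos 176° = -21.65
Leg 2 (N81°W, 10.0 nmi): east 10.0 sin 279° = -9.88, north 10.0 cos 279° = 1.56
Leg 3 (080°, 25.5 nmi): east 25.5 sin 80° = 25.11, north 25.5 cos 80° = 4.43
Current position: (16.75, -15.65). Target: (-14.1, -18.5). Remaining: Δeast = -30.85, Δnorth = -2.85.
Bearing = atan2(-30.85, -2.85) mod 360° = 264.73°; distance = √((-30.85)² + (-2.85)²) = 30.980 nmi.

265°, 31.0 nmi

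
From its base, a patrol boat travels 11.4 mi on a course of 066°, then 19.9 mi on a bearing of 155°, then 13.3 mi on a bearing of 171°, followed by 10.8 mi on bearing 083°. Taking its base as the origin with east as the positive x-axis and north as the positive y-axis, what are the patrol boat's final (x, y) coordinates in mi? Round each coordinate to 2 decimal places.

(31.62, -25.22)

Leg 1 (066°, 11.4 mi): east 11.4 sin 66° = 10.41, north 11.4 cos 66° = 4.64
Leg 2 (155°, 19.9 mi): east 19.9 sin 155° = 8.41, north 19.9 cos 155° = -18.04
Leg 3 (171°, 13.3 mi): east 13.3 sin 171° = 2.08, north 13.3 cos 171° = -13.14
Leg 4 (083°, 10.8 mi): east 10.8 sin 83° = 10.72, north 10.8 cos 83° = 1.32
Summing: 31.62 mi east, -25.22 mi north → (31.62, -25.22).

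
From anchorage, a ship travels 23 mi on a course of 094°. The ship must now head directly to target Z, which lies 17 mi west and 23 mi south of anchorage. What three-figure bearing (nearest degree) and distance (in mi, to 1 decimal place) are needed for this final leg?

242°, 45.3 mi

Leg 1 (094°, 23 mi): east 23 sin 94° = 22.94, north 23 cos 94° = -1.60
Current position: (22.94, -1.60). Target: (-17, -23). Remaining: Δeast = -39.94, Δnorth = -21.40.
Bearing = atan2(-39.94, -21.40) mod 360° = 241.82°; distance = √((-39.94)² + (-21.40)²) = 45.313 mi.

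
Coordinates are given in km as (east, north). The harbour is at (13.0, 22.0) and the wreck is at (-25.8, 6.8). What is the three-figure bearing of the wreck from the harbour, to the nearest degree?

249°

Δeast = -25.8 − 13.0 = -38.80; Δnorth = 6.8 − 22.0 = -15.20.
Bearing = atan2(Δeast, Δnorth) mod 360° = 248.61° ≈ 249°.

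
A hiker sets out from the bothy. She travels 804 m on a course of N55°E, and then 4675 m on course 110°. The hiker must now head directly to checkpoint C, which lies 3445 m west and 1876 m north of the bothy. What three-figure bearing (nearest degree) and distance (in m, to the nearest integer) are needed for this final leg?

Leg 1 (N55°E, 804 m): east 804 sin 55° = 658.60, north 804 cos 55° = 461.16
Leg 2 (110°, 4675 m): east 4675 sin 110° = 4393.06, north 4675 cos 110° = -1598.94
Current position: (5051.66, -1137.79). Target: (-3445, 1876). Remaining: Δeast = -8496.66, Δnorth = 3013.79.
Bearing = atan2(-8496.66, 3013.79) mod 360° = 289.53°; distance = √((-8496.66)² + (3013.79)²) = 9015.330 m.

290°, 9015 m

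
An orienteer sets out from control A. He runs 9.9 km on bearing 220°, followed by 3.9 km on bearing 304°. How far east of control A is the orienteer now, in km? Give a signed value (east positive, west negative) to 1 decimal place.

Leg 1 (220°, 9.9 km): east 9.9 sin 220° = -6.36, north 9.9 cos 220° = -7.58
Leg 2 (304°, 3.9 km): east 3.9 sin 304° = -3.23, north 3.9 cos 304° = 2.18
Net east component: -9.60 km.

-9.6 km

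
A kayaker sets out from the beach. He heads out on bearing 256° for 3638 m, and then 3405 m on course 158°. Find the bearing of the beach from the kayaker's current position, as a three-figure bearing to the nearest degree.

029°

Leg 1 (256°, 3638 m): east 3638 sin 256° = -3529.94, north 3638 cos 256° = -880.11
Leg 2 (158°, 3405 m): east 3405 sin 158° = 1275.54, north 3405 cos 158° = -3157.06
Net displacement: -2254.40 east, -4037.17 north. Direction back to start is (2254.40, 4037.17): bearing = atan2(2254.40, 4037.17) mod 360° = 29.18° ≈ 029°.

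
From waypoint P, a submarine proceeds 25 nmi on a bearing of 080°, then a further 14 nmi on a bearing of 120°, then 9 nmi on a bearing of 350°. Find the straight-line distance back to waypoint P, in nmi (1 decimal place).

35.7 nmi

Leg 1 (080°, 25 nmi): east 25 sin 80° = 24.62, north 25 cos 80° = 4.34
Leg 2 (120°, 14 nmi): east 14 sin 120° = 12.12, north 14 cos 120° = -7.00
Leg 3 (350°, 9 nmi): east 9 sin 350° = -1.56, north 9 cos 350° = 8.86
Net: 35.18 east, 6.20 north. Distance = √((35.18)² + (6.20)²) = 35.725 nmi.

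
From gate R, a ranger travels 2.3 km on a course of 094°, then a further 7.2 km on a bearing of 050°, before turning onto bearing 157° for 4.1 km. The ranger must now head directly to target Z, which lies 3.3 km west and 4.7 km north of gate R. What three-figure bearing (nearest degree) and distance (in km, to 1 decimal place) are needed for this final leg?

Leg 1 (094°, 2.3 km): east 2.3 sin 94° = 2.29, north 2.3 cos 94° = -0.16
Leg 2 (050°, 7.2 km): east 7.2 sin 50° = 5.52, north 7.2 cos 50° = 4.63
Leg 3 (157°, 4.1 km): east 4.1 sin 157° = 1.60, north 4.1 cos 157° = -3.77
Current position: (9.41, 0.69). Target: (-3.3, 4.7). Remaining: Δeast = -12.71, Δnorth = 4.01.
Bearing = atan2(-12.71, 4.01) mod 360° = 287.49°; distance = √((-12.71)² + (4.01)²) = 13.328 km.

287°, 13.3 km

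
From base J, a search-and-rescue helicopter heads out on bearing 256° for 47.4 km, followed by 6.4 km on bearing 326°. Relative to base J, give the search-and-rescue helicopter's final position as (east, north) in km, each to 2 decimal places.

Leg 1 (256°, 47.4 km): east 47.4 sin 256° = -45.99, north 47.4 cos 256° = -11.47
Leg 2 (326°, 6.4 km): east 6.4 sin 326° = -3.58, north 6.4 cos 326° = 5.31
Summing: -49.57 km east, -6.16 km north → (-49.57, -6.16).

(-49.57, -6.16)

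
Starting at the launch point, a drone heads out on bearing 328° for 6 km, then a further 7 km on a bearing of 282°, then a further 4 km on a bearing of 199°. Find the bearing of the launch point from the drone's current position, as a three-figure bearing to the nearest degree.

Leg 1 (328°, 6 km): east 6 sin 328° = -3.18, north 6 cos 328° = 5.09
Leg 2 (282°, 7 km): east 7 sin 282° = -6.85, north 7 cos 282° = 1.46
Leg 3 (199°, 4 km): east 4 sin 199° = -1.30, north 4 cos 199° = -3.78
Net displacement: -11.33 east, 2.76 north. Direction back to start is (11.33, -2.76): bearing = atan2(11.33, -2.76) mod 360° = 103.70° ≈ 104°.

104°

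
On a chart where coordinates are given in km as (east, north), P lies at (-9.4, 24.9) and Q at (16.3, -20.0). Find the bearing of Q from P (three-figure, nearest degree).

Δeast = 16.3 − -9.4 = 25.70; Δnorth = -20.0 − 24.9 = -44.90.
Bearing = atan2(Δeast, Δnorth) mod 360° = 150.21° ≈ 150°.

150°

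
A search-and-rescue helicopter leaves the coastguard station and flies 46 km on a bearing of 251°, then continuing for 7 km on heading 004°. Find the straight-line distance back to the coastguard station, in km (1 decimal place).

Leg 1 (251°, 46 km): east 46 sin 251° = -43.49, north 46 cos 251° = -14.98
Leg 2 (004°, 7 km): east 7 sin 4° = 0.49, north 7 cos 4° = 6.98
Net: -43.01 east, -7.99 north. Distance = √((-43.01)² + (-7.99)²) = 43.742 km.

43.7 km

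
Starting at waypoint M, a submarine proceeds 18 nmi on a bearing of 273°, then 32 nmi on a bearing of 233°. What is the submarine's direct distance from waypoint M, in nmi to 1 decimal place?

47.2 nmi

Leg 1 (273°, 18 nmi): east 18 sin 273° = -17.98, north 18 cos 273° = 0.94
Leg 2 (233°, 32 nmi): east 32 sin 233° = -25.56, north 32 cos 233° = -19.26
Net: -43.53 east, -18.32 north. Distance = √((-43.53)² + (-18.32)²) = 47.228 nmi.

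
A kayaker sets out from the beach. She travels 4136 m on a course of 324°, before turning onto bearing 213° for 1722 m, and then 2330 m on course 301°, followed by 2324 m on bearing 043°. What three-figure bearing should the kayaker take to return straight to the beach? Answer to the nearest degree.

Leg 1 (324°, 4136 m): east 4136 sin 324° = -2431.08, north 4136 cos 324° = 3346.09
Leg 2 (213°, 1722 m): east 1722 sin 213° = -937.87, north 1722 cos 213° = -1444.19
Leg 3 (301°, 2330 m): east 2330 sin 301° = -1997.20, north 2330 cos 301° = 1200.04
Leg 4 (043°, 2324 m): east 2324 sin 43° = 1584.96, north 2324 cos 43° = 1699.67
Net displacement: -3781.18 east, 4801.61 north. Direction back to start is (3781.18, -4801.61): bearing = atan2(3781.18, -4801.61) mod 360° = 141.78° ≈ 142°.

142°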